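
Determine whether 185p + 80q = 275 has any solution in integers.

gcd(185, 80) = 5  (185 = 2*80 + 25, 80 = 3*25 + 5, 25 = 5*5).
5 divides 275, so integer solutions exist.

yes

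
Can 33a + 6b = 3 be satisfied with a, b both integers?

gcd(33, 6) = 3  (33 = 5·6 + 3, 6 = 2·3).
3 divides 3, so integer solutions exist.

yes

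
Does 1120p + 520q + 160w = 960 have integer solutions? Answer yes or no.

yes

gcd(1120, 520) = 40.
gcd(40, 160) = 40.
40 divides 960, so integer solutions exist.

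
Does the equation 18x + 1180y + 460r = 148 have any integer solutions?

yes

gcd(1180, 18):
  1180 = 65·18 + 10
  18 = 1·10 + 8
  10 = 1·8 + 2
  8 = 4·2
so gcd(1180, 18) = 2.
gcd(2, 460) = 2.
2 divides 148, so integer solutions exist.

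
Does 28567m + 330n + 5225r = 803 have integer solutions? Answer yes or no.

gcd(28567, 330):
  28567 = 86*330 + 187
  330 = 1*187 + 143
  187 = 1*143 + 44
  143 = 3*44 + 11
  44 = 4*11
so gcd(28567, 330) = 11.
gcd(11, 5225) = 11.
11 divides 803, so integer solutions exist.

yes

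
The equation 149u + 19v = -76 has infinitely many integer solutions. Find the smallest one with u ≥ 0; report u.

0

gcd(149, 19) = 1  (149 = 7·19 + 16, 19 = 1·16 + 3, 16 = 5·3 + 1, 3 = 3·1).
1 divides -76, so solutions exist.
Back-substituting, 149·(6) + 19·(-47) = 1.
Scale by -76/1 = -76: (u₀, v₀) = (-456, 3572).
General solution: u = -456 + 19t, v = 3572 - 149t for integer t.
u ≥ 0: smallest is -456 mod 19 = 0 (at t = 24), with v = -4.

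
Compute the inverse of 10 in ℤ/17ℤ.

12

gcd(17, 10) = 1.
By Bézout, 10*(-5) + 17*(3) = 1.
So 10*-5 ≡ 1 (mod 17), and -5 mod 17 = 12.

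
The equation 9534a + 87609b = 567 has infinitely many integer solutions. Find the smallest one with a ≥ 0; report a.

gcd(87609, 9534):
  87609 = 9×9534 + 1803
  9534 = 5×1803 + 519
  1803 = 3×519 + 246
  519 = 2×246 + 27
  246 = 9×27 + 3
  27 = 9×3
so gcd(87609, 9534) = 3.
3 divides 567, so solutions exist.
Back-substitute for Bézout coefficients:
  3 = 246 - 9×27
  ... = 9534×(-3207) + 87609×(349)
Scale by 567/3 = 189: (a₀, b₀) = (-606123, 65961).
General solution: a = -606123 + 29203t, b = 65961 - 3178t for integer t.
a ≥ 0: smallest is -606123 mod 29203 = 7140 (at t = 21), with b = -777.

7140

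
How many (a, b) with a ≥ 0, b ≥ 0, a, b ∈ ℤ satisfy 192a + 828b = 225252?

gcd(828, 192) = 12.
By Bézout, 192·(13) + 828·(-3) = 12.
One solution: (39, 263).
General: a = 39 + 69t, b = 263 - 16t.
a ≥ 0 ⇒ t ≥ 0; b ≥ 0 ⇒ t ≤ 16. So t ∈ [0, 16]: 17 solutions.

17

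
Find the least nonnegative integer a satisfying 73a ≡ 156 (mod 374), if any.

38

gcd(374, 73) = 1.
1 divides 156, so solutions exist.
By Bézout, 73*(41) + 374*(-8) = 1.
So 73*(41) ≡ 1 (mod 374); multiply by 156: a ≡ 6396 (mod 374).
Smallest nonnegative: a = 6396 mod 374 = 38.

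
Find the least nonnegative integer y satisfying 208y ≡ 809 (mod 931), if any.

gcd(931, 208):
  931 = 4*208 + 99
  208 = 2*99 + 10
  99 = 9*10 + 9
  10 = 1*9 + 1
  9 = 9*1
so gcd(931, 208) = 1.
1 divides 809, so solutions exist.
Back-substitute for Bézout coefficients:
  1 = 10 - 1*9
  ... = 208*(94) + 931*(-21)
So 208*(94) ≡ 1 (mod 931); multiply by 809: y ≡ 76046 (mod 931).
Smallest nonnegative: y = 76046 mod 931 = 635.

635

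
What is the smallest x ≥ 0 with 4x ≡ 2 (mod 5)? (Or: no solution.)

3

gcd(5, 4):
  5 = 1×4 + 1
  4 = 4×1
so gcd(5, 4) = 1.
1 divides 2, so solutions exist.
Back-substitute for Bézout coefficients:
  1 = 5 - 1×4
  ... = 4×(-1) + 5×(1)
So 4×(-1) ≡ 1 (mod 5); multiply by 2: x ≡ -2 (mod 5).
Smallest nonnegative: x = -2 mod 5 = 3.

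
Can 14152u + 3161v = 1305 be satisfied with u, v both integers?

yes

gcd(14152, 3161):
  14152 = 4*3161 + 1508
  3161 = 2*1508 + 145
  1508 = 10*145 + 58
  145 = 2*58 + 29
  58 = 2*29
so gcd(14152, 3161) = 29.
29 divides 1305, so integer solutions exist.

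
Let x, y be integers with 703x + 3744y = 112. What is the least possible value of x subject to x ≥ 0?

112

gcd(3744, 703):
  3744 = 5*703 + 229
  703 = 3*229 + 16
  229 = 14*16 + 5
  16 = 3*5 + 1
  5 = 5*1
so gcd(3744, 703) = 1.
1 divides 112, so solutions exist.
Back-substitute for Bézout coefficients:
  1 = 16 - 3*5
  ... = 703*(703) + 3744*(-132)
Scale by 112/1 = 112: (x₀, y₀) = (78736, -14784).
General solution: x = 78736 + 3744t, y = -14784 - 703t for integer t.
x ≥ 0: smallest is 78736 mod 3744 = 112 (at t = -21), with y = -21.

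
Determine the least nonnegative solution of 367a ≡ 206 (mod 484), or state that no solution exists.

354

gcd(484, 367) = 1.
1 divides 206, so solutions exist.
By Bézout, 367·(91) + 484·(-69) = 1.
So 367·(91) ≡ 1 (mod 484); multiply by 206: a ≡ 18746 (mod 484).
Smallest nonnegative: a = 18746 mod 484 = 354.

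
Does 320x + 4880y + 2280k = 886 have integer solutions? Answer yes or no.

no

gcd(4880, 320) = 80.
gcd(80, 2280) = 40.
40 does not divide 886 (remainder 6), so no integer solutions.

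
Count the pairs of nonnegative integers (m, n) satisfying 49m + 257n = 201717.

16

gcd(257, 49) = 1  (257 = 5·49 + 12, 49 = 4·12 + 1, 12 = 12·1).
Back-substituting, 49·(21) + 257·(-4) = 1.
Scale by 201717: one solution is (4236057, -806868). Reduce m mod 257: (183, 750).
General: m = 183 + 257t, n = 750 - 49t.
m ≥ 0 ⇒ t ≥ 0; n ≥ 0 ⇒ t ≤ 15. So t ∈ [0, 15]: 16 solutions.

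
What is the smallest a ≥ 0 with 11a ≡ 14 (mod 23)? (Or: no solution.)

gcd(23, 11):
  23 = 2*11 + 1
  11 = 11*1
so gcd(23, 11) = 1.
1 divides 14, so solutions exist.
Back-substitute for Bézout coefficients:
  1 = 23 - 2*11
  ... = 11*(-2) + 23*(1)
So 11*(-2) ≡ 1 (mod 23); multiply by 14: a ≡ -28 (mod 23).
Smallest nonnegative: a = -28 mod 23 = 18.

18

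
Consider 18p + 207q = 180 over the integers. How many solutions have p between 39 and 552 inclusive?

22

gcd(207, 18) = 9.
By Bézout, 18*(-11) + 207*(1) = 9.
Particular solution: (10, 0).
General solution: p = 10 + 23t, q = 0 - 2t for integer t.
39 ≤ 10 + 23t ≤ 552 gives t ∈ [2, 23], which is 22 values.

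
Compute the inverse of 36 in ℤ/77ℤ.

gcd(77, 36) = 1.
By Bézout, 36×(15) + 77×(-7) = 1.
So 36×15 ≡ 1 (mod 77), and 15 mod 77 = 15.

15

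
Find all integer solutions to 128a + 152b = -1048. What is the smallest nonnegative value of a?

12

gcd(152, 128):
  152 = 1*128 + 24
  128 = 5*24 + 8
  24 = 3*8
so gcd(152, 128) = 8.
8 divides -1048, so solutions exist.
Back-substitute for Bézout coefficients:
  8 = 128 - 5*24
  ... = 128*(6) + 152*(-5)
Scale by -1048/8 = -131: (a₀, b₀) = (-786, 655).
General solution: a = -786 + 19t, b = 655 - 16t for integer t.
a ≥ 0: smallest is -786 mod 19 = 12 (at t = 42), with b = -17.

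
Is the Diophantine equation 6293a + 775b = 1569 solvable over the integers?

gcd(6293, 775) = 31  (6293 = 8·775 + 93, 775 = 8·93 + 31, 93 = 3·31).
31 does not divide 1569 (remainder 19), so no integer solutions.

no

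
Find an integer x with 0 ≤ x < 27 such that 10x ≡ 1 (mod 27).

19

gcd(27, 10) = 1  (27 = 2*10 + 7, 10 = 1*7 + 3, 7 = 2*3 + 1, 3 = 3*1).
Back-substituting, 10*(-8) + 27*(3) = 1.
So 10*-8 ≡ 1 (mod 27), and -8 mod 27 = 19.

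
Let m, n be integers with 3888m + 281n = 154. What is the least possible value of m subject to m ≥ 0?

gcd(3888, 281):
  3888 = 13×281 + 235
  281 = 1×235 + 46
  235 = 5×46 + 5
  46 = 9×5 + 1
  5 = 5×1
so gcd(3888, 281) = 1.
1 divides 154, so solutions exist.
Back-substitute for Bézout coefficients:
  1 = 46 - 9×5
  ... = 3888×(-55) + 281×(761)
Scale by 154/1 = 154: (m₀, n₀) = (-8470, 117194).
General solution: m = -8470 + 281t, n = 117194 - 3888t for integer t.
m ≥ 0: smallest is -8470 mod 281 = 241 (at t = 31), with n = -3334.

241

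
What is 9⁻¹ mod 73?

gcd(73, 9) = 1  (73 = 8*9 + 1, 9 = 9*1).
Back-substituting, 9*(-8) + 73*(1) = 1.
So 9*-8 ≡ 1 (mod 73), and -8 mod 73 = 65.

65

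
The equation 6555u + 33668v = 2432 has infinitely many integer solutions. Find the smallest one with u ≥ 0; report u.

gcd(33668, 6555):
  33668 = 5*6555 + 893
  6555 = 7*893 + 304
  893 = 2*304 + 285
  304 = 1*285 + 19
  285 = 15*19
so gcd(33668, 6555) = 19.
19 divides 2432, so solutions exist.
Back-substitute for Bézout coefficients:
  19 = 304 - 1*285
  ... = 6555*(113) + 33668*(-22)
Scale by 2432/19 = 128: (u₀, v₀) = (14464, -2816).
General solution: u = 14464 + 1772t, v = -2816 - 345t for integer t.
u ≥ 0: smallest is 14464 mod 1772 = 288 (at t = -8), with v = -56.

288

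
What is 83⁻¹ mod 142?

gcd(142, 83) = 1.
By Bézout, 83*(-65) + 142*(38) = 1.
So 83*-65 ≡ 1 (mod 142), and -65 mod 142 = 77.

77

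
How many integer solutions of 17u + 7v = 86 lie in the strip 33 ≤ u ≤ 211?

gcd(17, 7) = 1.
By Bézout, 17×(-2) + 7×(5) = 1.
Particular solution: (3, 5).
General solution: u = 3 + 7t, v = 5 - 17t for integer t.
33 ≤ 3 + 7t ≤ 211 gives t ∈ [5, 29], which is 25 values.

25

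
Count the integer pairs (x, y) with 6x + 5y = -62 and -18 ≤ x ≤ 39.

12

gcd(6, 5) = 1  (6 = 1×5 + 1, 5 = 5×1).
Back-substituting, 6×(1) + 5×(-1) = 1.
Scale by -62: particular solution (-62, 62); reduce x mod 5: (3, -16).
General solution: x = 3 + 5t, y = -16 - 6t for integer t.
-18 ≤ 3 + 5t ≤ 39 gives t ∈ [-4, 7], which is 12 values.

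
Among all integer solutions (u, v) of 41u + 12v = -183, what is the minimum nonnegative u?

9

gcd(41, 12) = 1.
1 divides -183, so solutions exist.
By Bézout, 41×(5) + 12×(-17) = 1.
Scale by -183/1 = -183: (u₀, v₀) = (-915, 3111).
General solution: u = -915 + 12t, v = 3111 - 41t for integer t.
u ≥ 0: smallest is -915 mod 12 = 9 (at t = 77), with v = -46.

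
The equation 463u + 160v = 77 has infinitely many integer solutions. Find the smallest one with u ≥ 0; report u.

gcd(463, 160) = 1  (463 = 2*160 + 143, 160 = 1*143 + 17, 143 = 8*17 + 7, 17 = 2*7 + 3, 7 = 2*3 + 1, 3 = 3*1).
1 divides 77, so solutions exist.
Back-substituting, 463*(47) + 160*(-136) = 1.
Scale by 77/1 = 77: (u₀, v₀) = (3619, -10472).
General solution: u = 3619 + 160t, v = -10472 - 463t for integer t.
u ≥ 0: smallest is 3619 mod 160 = 99 (at t = -22), with v = -286.

99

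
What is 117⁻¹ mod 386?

gcd(386, 117) = 1  (386 = 3*117 + 35, 117 = 3*35 + 12, 35 = 2*12 + 11, 12 = 1*11 + 1, 11 = 11*1).
Back-substituting, 117*(33) + 386*(-10) = 1.
So 117*33 ≡ 1 (mod 386), and 33 mod 386 = 33.

33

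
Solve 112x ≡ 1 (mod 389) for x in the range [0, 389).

gcd(389, 112) = 1.
By Bézout, 112×(66) + 389×(-19) = 1.
So 112×66 ≡ 1 (mod 389), and 66 mod 389 = 66.

66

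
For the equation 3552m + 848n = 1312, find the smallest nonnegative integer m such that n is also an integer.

gcd(3552, 848):
  3552 = 4×848 + 160
  848 = 5×160 + 48
  160 = 3×48 + 16
  48 = 3×16
so gcd(3552, 848) = 16.
16 divides 1312, so solutions exist.
Back-substitute for Bézout coefficients:
  16 = 160 - 3×48
  ... = 3552×(16) + 848×(-67)
Scale by 1312/16 = 82: (m₀, n₀) = (1312, -5494).
General solution: m = 1312 + 53t, n = -5494 - 222t for integer t.
m ≥ 0: smallest is 1312 mod 53 = 40 (at t = -24), with n = -166.

40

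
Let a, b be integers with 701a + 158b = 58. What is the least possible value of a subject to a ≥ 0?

10

gcd(701, 158) = 1.
1 divides 58, so solutions exist.
By Bézout, 701×(71) + 158×(-315) = 1.
Scale by 58/1 = 58: (a₀, b₀) = (4118, -18270).
General solution: a = 4118 + 158t, b = -18270 - 701t for integer t.
a ≥ 0: smallest is 4118 mod 158 = 10 (at t = -26), with b = -44.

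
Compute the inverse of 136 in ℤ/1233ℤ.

gcd(1233, 136) = 1  (1233 = 9*136 + 9, 136 = 15*9 + 1, 9 = 9*1).
Back-substituting, 136*(136) + 1233*(-15) = 1.
So 136*136 ≡ 1 (mod 1233), and 136 mod 1233 = 136.

136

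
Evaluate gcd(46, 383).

1

gcd(383, 46):
  383 = 8*46 + 15
  46 = 3*15 + 1
  15 = 15*1
so gcd(383, 46) = 1.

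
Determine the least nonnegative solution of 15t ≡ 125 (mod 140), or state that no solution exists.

27

gcd(140, 15) = 5  (140 = 9·15 + 5, 15 = 3·5).
5 divides 125, so solutions exist.
Back-substituting, 15·(-9) + 140·(1) = 5.
So 15·(-9) ≡ 5 (mod 140); multiply by 25: t ≡ -225 (mod 28).
Smallest nonnegative: t = -225 mod 28 = 27.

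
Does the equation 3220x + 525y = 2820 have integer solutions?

no

gcd(3220, 525) = 35.
35 does not divide 2820 (remainder 20), so no integer solutions.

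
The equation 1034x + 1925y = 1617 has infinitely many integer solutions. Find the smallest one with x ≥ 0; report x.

63

gcd(1925, 1034):
  1925 = 1*1034 + 891
  1034 = 1*891 + 143
  891 = 6*143 + 33
  143 = 4*33 + 11
  33 = 3*11
so gcd(1925, 1034) = 11.
11 divides 1617, so solutions exist.
Back-substitute for Bézout coefficients:
  11 = 143 - 4*33
  ... = 1034*(54) + 1925*(-29)
Scale by 1617/11 = 147: (x₀, y₀) = (7938, -4263).
General solution: x = 7938 + 175t, y = -4263 - 94t for integer t.
x ≥ 0: smallest is 7938 mod 175 = 63 (at t = -45), with y = -33.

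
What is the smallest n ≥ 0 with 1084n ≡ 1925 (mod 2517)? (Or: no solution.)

gcd(2517, 1084):
  2517 = 2*1084 + 349
  1084 = 3*349 + 37
  349 = 9*37 + 16
  37 = 2*16 + 5
  16 = 3*5 + 1
  5 = 5*1
so gcd(2517, 1084) = 1.
1 divides 1925, so solutions exist.
Back-substitute for Bézout coefficients:
  1 = 16 - 3*5
  ... = 1084*(-476) + 2517*(205)
So 1084*(-476) ≡ 1 (mod 2517); multiply by 1925: n ≡ -916300 (mod 2517).
Smallest nonnegative: n = -916300 mod 2517 = 2405.

2405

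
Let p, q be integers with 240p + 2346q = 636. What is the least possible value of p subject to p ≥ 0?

335

gcd(2346, 240):
  2346 = 9*240 + 186
  240 = 1*186 + 54
  186 = 3*54 + 24
  54 = 2*24 + 6
  24 = 4*6
so gcd(2346, 240) = 6.
6 divides 636, so solutions exist.
Back-substitute for Bézout coefficients:
  6 = 54 - 2*24
  ... = 240*(88) + 2346*(-9)
Scale by 636/6 = 106: (p₀, q₀) = (9328, -954).
General solution: p = 9328 + 391t, q = -954 - 40t for integer t.
p ≥ 0: smallest is 9328 mod 391 = 335 (at t = -23), with q = -34.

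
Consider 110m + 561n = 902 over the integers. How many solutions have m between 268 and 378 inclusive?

2

gcd(561, 110) = 11  (561 = 5*110 + 11, 110 = 10*11).
Back-substituting, 110*(-5) + 561*(1) = 11.
Scale by 82: particular solution (-410, 82); reduce m mod 51: (49, -8).
General solution: m = 49 + 51t, n = -8 - 10t for integer t.
268 ≤ 49 + 51t ≤ 378 gives t ∈ [5, 6], which is 2 values.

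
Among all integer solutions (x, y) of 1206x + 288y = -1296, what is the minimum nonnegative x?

gcd(1206, 288):
  1206 = 4×288 + 54
  288 = 5×54 + 18
  54 = 3×18
so gcd(1206, 288) = 18.
18 divides -1296, so solutions exist.
Back-substitute for Bézout coefficients:
  18 = 288 - 5×54
  ... = 1206×(-5) + 288×(21)
Scale by -1296/18 = -72: (x₀, y₀) = (360, -1512).
General solution: x = 360 + 16t, y = -1512 - 67t for integer t.
x ≥ 0: smallest is 360 mod 16 = 8 (at t = -22), with y = -38.

8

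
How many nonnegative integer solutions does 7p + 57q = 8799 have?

gcd(57, 7):
  57 = 8*7 + 1
  7 = 7*1
so gcd(57, 7) = 1.
Back-substitute for Bézout coefficients:
  1 = 57 - 8*7
  ... = 7*(-8) + 57*(1)
Scale by 8799: one solution is (-70392, 8799). Reduce p mod 57: (3, 154).
General: p = 3 + 57t, q = 154 - 7t.
p ≥ 0 ⇒ t ≥ 0; q ≥ 0 ⇒ t ≤ 22. So t ∈ [0, 22]: 23 solutions.

23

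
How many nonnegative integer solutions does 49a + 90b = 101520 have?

24

gcd(90, 49) = 1.
By Bézout, 49·(-11) + 90·(6) = 1.
One solution: (0, 1128).
General: a = 0 + 90t, b = 1128 - 49t.
a ≥ 0 ⇒ t ≥ 0; b ≥ 0 ⇒ t ≤ 23. So t ∈ [0, 23]: 24 solutions.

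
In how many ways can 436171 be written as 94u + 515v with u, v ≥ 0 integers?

gcd(515, 94):
  515 = 5*94 + 45
  94 = 2*45 + 4
  45 = 11*4 + 1
  4 = 4*1
so gcd(515, 94) = 1.
Back-substitute for Bézout coefficients:
  1 = 45 - 11*4
  ... = 94*(-126) + 515*(23)
Scale by 436171: one solution is (-54957546, 10031933). Reduce u mod 515: (164, 817).
General: u = 164 + 515t, v = 817 - 94t.
u ≥ 0 ⇒ t ≥ 0; v ≥ 0 ⇒ t ≤ 8. So t ∈ [0, 8]: 9 solutions.

9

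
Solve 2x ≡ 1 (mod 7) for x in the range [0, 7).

gcd(7, 2) = 1.
By Bézout, 2×(-3) + 7×(1) = 1.
So 2×-3 ≡ 1 (mod 7), and -3 mod 7 = 4.

4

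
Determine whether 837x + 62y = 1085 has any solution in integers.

gcd(837, 62) = 31.
31 divides 1085, so integer solutions exist.

yes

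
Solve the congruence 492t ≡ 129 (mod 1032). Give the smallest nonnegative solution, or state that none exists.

no solution

gcd(1032, 492) = 12  (1032 = 2*492 + 48, 492 = 10*48 + 12, 48 = 4*12).
12 does not divide 129, so the congruence has no solution.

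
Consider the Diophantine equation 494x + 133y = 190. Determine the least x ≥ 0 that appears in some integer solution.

2

gcd(494, 133):
  494 = 3·133 + 95
  133 = 1·95 + 38
  95 = 2·38 + 19
  38 = 2·19
so gcd(494, 133) = 19.
19 divides 190, so solutions exist.
Back-substitute for Bézout coefficients:
  19 = 95 - 2·38
  ... = 494·(3) + 133·(-11)
Scale by 190/19 = 10: (x₀, y₀) = (30, -110).
General solution: x = 30 + 7t, y = -110 - 26t for integer t.
x ≥ 0: smallest is 30 mod 7 = 2 (at t = -4), with y = -6.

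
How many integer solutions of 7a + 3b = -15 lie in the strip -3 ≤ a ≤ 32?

gcd(7, 3) = 1.
By Bézout, 7*(1) + 3*(-2) = 1.
Particular solution: (0, -5).
General solution: a = 0 + 3t, b = -5 - 7t for integer t.
-3 ≤ 0 + 3t ≤ 32 gives t ∈ [-1, 10], which is 12 values.

12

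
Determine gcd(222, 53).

1

gcd(222, 53):
  222 = 4×53 + 10
  53 = 5×10 + 3
  10 = 3×3 + 1
  3 = 3×1
so gcd(222, 53) = 1.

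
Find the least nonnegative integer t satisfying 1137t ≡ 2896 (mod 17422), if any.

gcd(17422, 1137):
  17422 = 15·1137 + 367
  1137 = 3·367 + 36
  367 = 10·36 + 7
  36 = 5·7 + 1
  7 = 7·1
so gcd(17422, 1137) = 1.
1 divides 2896, so solutions exist.
Back-substitute for Bézout coefficients:
  1 = 36 - 5·7
  ... = 1137·(2421) + 17422·(-158)
So 1137·(2421) ≡ 1 (mod 17422); multiply by 2896: t ≡ 7011216 (mod 17422).
Smallest nonnegative: t = 7011216 mod 17422 = 7572.

7572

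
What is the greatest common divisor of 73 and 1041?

1

gcd(1041, 73):
  1041 = 14×73 + 19
  73 = 3×19 + 16
  19 = 1×16 + 3
  16 = 5×3 + 1
  3 = 3×1
so gcd(1041, 73) = 1.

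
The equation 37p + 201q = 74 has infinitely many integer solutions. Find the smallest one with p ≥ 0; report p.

2

gcd(201, 37) = 1  (201 = 5×37 + 16, 37 = 2×16 + 5, 16 = 3×5 + 1, 5 = 5×1).
1 divides 74, so solutions exist.
Back-substituting, 37×(-38) + 201×(7) = 1.
Scale by 74/1 = 74: (p₀, q₀) = (-2812, 518).
General solution: p = -2812 + 201t, q = 518 - 37t for integer t.
p ≥ 0: smallest is -2812 mod 201 = 2 (at t = 14), with q = 0.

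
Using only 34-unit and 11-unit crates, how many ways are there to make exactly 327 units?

1

Need nonnegative integers with 34j + 11k = 327.
gcd(34, 11) = 1, and 34·(1) + 11·(-3) = 1.
So (j₀, k₀) = (327, -981); general j = 327 + 11t, k = -981 - 34t.
j ≥ 0 ⇒ t ≥ -29; k ≥ 0 ⇒ t ≤ -29. That's 1 value of t.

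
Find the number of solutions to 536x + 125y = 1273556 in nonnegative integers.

gcd(536, 125) = 1  (536 = 4·125 + 36, 125 = 3·36 + 17, 36 = 2·17 + 2, 17 = 8·2 + 1, 2 = 2·1).
Back-substituting, 536·(-59) + 125·(253) = 1.
Scale by 1273556: one solution is (-75139804, 322209668). Reduce x mod 125: (71, 9884).
General: x = 71 + 125t, y = 9884 - 536t.
x ≥ 0 ⇒ t ≥ 0; y ≥ 0 ⇒ t ≤ 18. So t ∈ [0, 18]: 19 solutions.

19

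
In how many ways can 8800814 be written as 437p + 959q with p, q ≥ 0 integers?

21

gcd(959, 437) = 1  (959 = 2×437 + 85, 437 = 5×85 + 12, 85 = 7×12 + 1, 12 = 12×1).
Back-substituting, 437×(-79) + 959×(36) = 1.
Scale by 8800814: one solution is (-695264306, 316829304). Reduce p mod 959: (145, 9111).
General: p = 145 + 959t, q = 9111 - 437t.
p ≥ 0 ⇒ t ≥ 0; q ≥ 0 ⇒ t ≤ 20. So t ∈ [0, 20]: 21 solutions.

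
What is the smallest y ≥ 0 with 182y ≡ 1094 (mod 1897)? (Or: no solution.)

no solution

gcd(1897, 182) = 7.
7 does not divide 1094, so the congruence has no solution.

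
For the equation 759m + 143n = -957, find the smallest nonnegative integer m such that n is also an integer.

1

gcd(759, 143):
  759 = 5·143 + 44
  143 = 3·44 + 11
  44 = 4·11
so gcd(759, 143) = 11.
11 divides -957, so solutions exist.
Back-substitute for Bézout coefficients:
  11 = 143 - 3·44
  ... = 759·(-3) + 143·(16)
Scale by -957/11 = -87: (m₀, n₀) = (261, -1392).
General solution: m = 261 + 13t, n = -1392 - 69t for integer t.
m ≥ 0: smallest is 261 mod 13 = 1 (at t = -20), with n = -12.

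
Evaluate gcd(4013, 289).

gcd(4013, 289):
  4013 = 13×289 + 256
  289 = 1×256 + 33
  256 = 7×33 + 25
  33 = 1×25 + 8
  25 = 3×8 + 1
  8 = 8×1
so gcd(4013, 289) = 1.

1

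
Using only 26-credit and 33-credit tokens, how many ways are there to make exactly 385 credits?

Need nonnegative integers with 26j + 33k = 385.
gcd(26, 33) = 1, and 26·(14) + 33·(-11) = 1.
So (j₀, k₀) = (5390, -4235); general j = 5390 + 33t, k = -4235 - 26t.
j ≥ 0 ⇒ t ≥ -163; k ≥ 0 ⇒ t ≤ -163. That's 1 value of t.

1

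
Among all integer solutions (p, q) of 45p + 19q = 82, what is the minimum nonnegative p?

gcd(45, 19):
  45 = 2×19 + 7
  19 = 2×7 + 5
  7 = 1×5 + 2
  5 = 2×2 + 1
  2 = 2×1
so gcd(45, 19) = 1.
1 divides 82, so solutions exist.
Back-substitute for Bézout coefficients:
  1 = 5 - 2×2
  ... = 45×(-8) + 19×(19)
Scale by 82/1 = 82: (p₀, q₀) = (-656, 1558).
General solution: p = -656 + 19t, q = 1558 - 45t for integer t.
p ≥ 0: smallest is -656 mod 19 = 9 (at t = 35), with q = -17.

9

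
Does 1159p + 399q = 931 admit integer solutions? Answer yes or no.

yes

gcd(1159, 399):
  1159 = 2×399 + 361
  399 = 1×361 + 38
  361 = 9×38 + 19
  38 = 2×19
so gcd(1159, 399) = 19.
19 divides 931, so integer solutions exist.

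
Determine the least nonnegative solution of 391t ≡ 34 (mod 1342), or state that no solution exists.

gcd(1342, 391) = 1.
1 divides 34, so solutions exist.
By Bézout, 391·(-405) + 1342·(118) = 1.
So 391·(-405) ≡ 1 (mod 1342); multiply by 34: t ≡ -13770 (mod 1342).
Smallest nonnegative: t = -13770 mod 1342 = 992.

992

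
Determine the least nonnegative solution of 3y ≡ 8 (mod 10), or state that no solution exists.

6

gcd(10, 3):
  10 = 3*3 + 1
  3 = 3*1
so gcd(10, 3) = 1.
1 divides 8, so solutions exist.
Back-substitute for Bézout coefficients:
  1 = 10 - 3*3
  ... = 3*(-3) + 10*(1)
So 3*(-3) ≡ 1 (mod 10); multiply by 8: y ≡ -24 (mod 10).
Smallest nonnegative: y = -24 mod 10 = 6.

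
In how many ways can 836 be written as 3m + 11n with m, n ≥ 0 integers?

26

gcd(11, 3) = 1.
By Bézout, 3×(4) + 11×(-1) = 1.
One solution: (0, 76).
General: m = 0 + 11t, n = 76 - 3t.
m ≥ 0 ⇒ t ≥ 0; n ≥ 0 ⇒ t ≤ 25. So t ∈ [0, 25]: 26 solutions.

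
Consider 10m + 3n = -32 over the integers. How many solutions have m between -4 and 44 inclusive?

16

gcd(10, 3) = 1.
By Bézout, 10×(1) + 3×(-3) = 1.
Particular solution: (1, -14).
General solution: m = 1 + 3t, n = -14 - 10t for integer t.
-4 ≤ 1 + 3t ≤ 44 gives t ∈ [-1, 14], which is 16 values.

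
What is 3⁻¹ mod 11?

gcd(11, 3) = 1  (11 = 3*3 + 2, 3 = 1*2 + 1, 2 = 2*1).
Back-substituting, 3*(4) + 11*(-1) = 1.
So 3*4 ≡ 1 (mod 11), and 4 mod 11 = 4.

4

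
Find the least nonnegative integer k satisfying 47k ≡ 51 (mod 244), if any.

53

gcd(244, 47) = 1  (244 = 5·47 + 9, 47 = 5·9 + 2, 9 = 4·2 + 1, 2 = 2·1).
1 divides 51, so solutions exist.
Back-substituting, 47·(-109) + 244·(21) = 1.
So 47·(-109) ≡ 1 (mod 244); multiply by 51: k ≡ -5559 (mod 244).
Smallest nonnegative: k = -5559 mod 244 = 53.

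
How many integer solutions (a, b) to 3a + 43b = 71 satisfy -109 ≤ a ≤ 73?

4

gcd(43, 3) = 1.
By Bézout, 3·(-14) + 43·(1) = 1.
Particular solution: (38, -1).
General solution: a = 38 + 43t, b = -1 - 3t for integer t.
-109 ≤ 38 + 43t ≤ 73 gives t ∈ [-3, 0], which is 4 values.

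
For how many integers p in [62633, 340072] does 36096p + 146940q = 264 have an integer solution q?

23

gcd(146940, 36096) = 12  (146940 = 4*36096 + 2556, 36096 = 14*2556 + 312, 2556 = 8*312 + 60, 312 = 5*60 + 12, 60 = 5*12).
Back-substituting, 36096*(2357) + 146940*(-579) = 12.
Scale by 22: particular solution (51854, -12738); reduce p mod 12245: (2874, -706).
General solution: p = 2874 + 12245t, q = -706 - 3008t for integer t.
62633 ≤ 2874 + 12245t ≤ 340072 gives t ∈ [5, 27], which is 23 values.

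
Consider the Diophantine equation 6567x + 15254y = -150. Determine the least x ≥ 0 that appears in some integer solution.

216

gcd(15254, 6567):
  15254 = 2*6567 + 2120
  6567 = 3*2120 + 207
  2120 = 10*207 + 50
  207 = 4*50 + 7
  50 = 7*7 + 1
  7 = 7*1
so gcd(15254, 6567) = 1.
1 divides -150, so solutions exist.
Back-substitute for Bézout coefficients:
  1 = 50 - 7*7
  ... = 6567*(-2137) + 15254*(920)
Scale by -150/1 = -150: (x₀, y₀) = (320550, -138000).
General solution: x = 320550 + 15254t, y = -138000 - 6567t for integer t.
x ≥ 0: smallest is 320550 mod 15254 = 216 (at t = -21), with y = -93.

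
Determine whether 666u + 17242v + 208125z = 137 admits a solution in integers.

gcd(17242, 666) = 74.
gcd(74, 208125) = 37.
37 does not divide 137 (remainder 26), so no integer solutions.

no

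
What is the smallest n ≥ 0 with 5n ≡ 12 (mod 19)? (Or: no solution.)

10

gcd(19, 5) = 1  (19 = 3·5 + 4, 5 = 1·4 + 1, 4 = 4·1).
1 divides 12, so solutions exist.
Back-substituting, 5·(4) + 19·(-1) = 1.
So 5·(4) ≡ 1 (mod 19); multiply by 12: n ≡ 48 (mod 19).
Smallest nonnegative: n = 48 mod 19 = 10.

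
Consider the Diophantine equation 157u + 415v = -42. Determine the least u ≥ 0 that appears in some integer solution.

gcd(415, 157) = 1  (415 = 2·157 + 101, 157 = 1·101 + 56, 101 = 1·56 + 45, 56 = 1·45 + 11, 45 = 4·11 + 1, 11 = 11·1).
1 divides -42, so solutions exist.
Back-substituting, 157·(-37) + 415·(14) = 1.
Scale by -42/1 = -42: (u₀, v₀) = (1554, -588).
General solution: u = 1554 + 415t, v = -588 - 157t for integer t.
u ≥ 0: smallest is 1554 mod 415 = 309 (at t = -3), with v = -117.

309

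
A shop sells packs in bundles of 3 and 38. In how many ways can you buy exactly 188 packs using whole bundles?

Need nonnegative integers with 3j + 38k = 188.
gcd(3, 38) = 1, and 3·(13) + 38·(-1) = 1.
So (j₀, k₀) = (2444, -188); general j = 2444 + 38t, k = -188 - 3t.
j ≥ 0 ⇒ t ≥ -64; k ≥ 0 ⇒ t ≤ -63. That's 2 values of t.

2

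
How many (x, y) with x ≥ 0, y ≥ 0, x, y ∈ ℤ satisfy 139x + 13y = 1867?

1

gcd(139, 13):
  139 = 10×13 + 9
  13 = 1×9 + 4
  9 = 2×4 + 1
  4 = 4×1
so gcd(139, 13) = 1.
Back-substitute for Bézout coefficients:
  1 = 9 - 2×4
  ... = 139×(3) + 13×(-32)
Scale by 1867: one solution is (5601, -59744). Reduce x mod 13: (11, 26).
General: x = 11 + 13t, y = 26 - 139t.
x ≥ 0 ⇒ t ≥ 0; y ≥ 0 ⇒ t ≤ 0. So t ∈ [0, 0]: 1 solution.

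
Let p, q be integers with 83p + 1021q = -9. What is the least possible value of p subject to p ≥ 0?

86

gcd(1021, 83) = 1  (1021 = 12*83 + 25, 83 = 3*25 + 8, 25 = 3*8 + 1, 8 = 8*1).
1 divides -9, so solutions exist.
Back-substituting, 83*(-123) + 1021*(10) = 1.
Scale by -9/1 = -9: (p₀, q₀) = (1107, -90).
General solution: p = 1107 + 1021t, q = -90 - 83t for integer t.
p ≥ 0: smallest is 1107 mod 1021 = 86 (at t = -1), with q = -7.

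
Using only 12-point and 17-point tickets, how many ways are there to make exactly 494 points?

2

Need nonnegative integers with 12j + 17k = 494.
gcd(12, 17) = 1, and 12·(-7) + 17·(5) = 1.
So (j₀, k₀) = (-3458, 2470); general j = -3458 + 17t, k = 2470 - 12t.
j ≥ 0 ⇒ t ≥ 204; k ≥ 0 ⇒ t ≤ 205. That's 2 values of t.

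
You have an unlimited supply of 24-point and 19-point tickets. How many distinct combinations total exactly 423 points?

1

Need nonnegative integers with 24j + 19k = 423.
gcd(24, 19) = 1, and 24·(4) + 19·(-5) = 1.
So (j₀, k₀) = (1692, -2115); general j = 1692 + 19t, k = -2115 - 24t.
j ≥ 0 ⇒ t ≥ -89; k ≥ 0 ⇒ t ≤ -89. That's 1 value of t.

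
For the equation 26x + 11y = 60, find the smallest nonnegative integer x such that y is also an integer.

gcd(26, 11):
  26 = 2·11 + 4
  11 = 2·4 + 3
  4 = 1·3 + 1
  3 = 3·1
so gcd(26, 11) = 1.
1 divides 60, so solutions exist.
Back-substitute for Bézout coefficients:
  1 = 4 - 1·3
  ... = 26·(3) + 11·(-7)
Scale by 60/1 = 60: (x₀, y₀) = (180, -420).
General solution: x = 180 + 11t, y = -420 - 26t for integer t.
x ≥ 0: smallest is 180 mod 11 = 4 (at t = -16), with y = -4.

4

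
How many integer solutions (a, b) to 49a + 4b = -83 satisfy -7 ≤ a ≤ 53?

16

gcd(49, 4):
  49 = 12×4 + 1
  4 = 4×1
so gcd(49, 4) = 1.
Back-substitute for Bézout coefficients:
  1 = 49 - 12×4
  ... = 49×(1) + 4×(-12)
Scale by -83: particular solution (-83, 996); reduce a mod 4: (1, -33).
General solution: a = 1 + 4t, b = -33 - 49t for integer t.
-7 ≤ 1 + 4t ≤ 53 gives t ∈ [-2, 13], which is 16 values.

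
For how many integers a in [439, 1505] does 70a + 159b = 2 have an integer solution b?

7

gcd(159, 70):
  159 = 2×70 + 19
  70 = 3×19 + 13
  19 = 1×13 + 6
  13 = 2×6 + 1
  6 = 6×1
so gcd(159, 70) = 1.
Back-substitute for Bézout coefficients:
  1 = 13 - 2×6
  ... = 70×(25) + 159×(-11)
Scale by 2: particular solution (50, -22); reduce a mod 159: (50, -22).
General solution: a = 50 + 159t, b = -22 - 70t for integer t.
439 ≤ 50 + 159t ≤ 1505 gives t ∈ [3, 9], which is 7 values.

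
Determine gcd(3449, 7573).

gcd(7573, 3449):
  7573 = 2*3449 + 675
  3449 = 5*675 + 74
  675 = 9*74 + 9
  74 = 8*9 + 2
  9 = 4*2 + 1
  2 = 2*1
so gcd(7573, 3449) = 1.

1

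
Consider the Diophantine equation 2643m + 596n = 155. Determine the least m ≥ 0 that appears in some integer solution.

401

gcd(2643, 596):
  2643 = 4×596 + 259
  596 = 2×259 + 78
  259 = 3×78 + 25
  78 = 3×25 + 3
  25 = 8×3 + 1
  3 = 3×1
so gcd(2643, 596) = 1.
1 divides 155, so solutions exist.
Back-substitute for Bézout coefficients:
  1 = 25 - 8×3
  ... = 2643×(191) + 596×(-847)
Scale by 155/1 = 155: (m₀, n₀) = (29605, -131285).
General solution: m = 29605 + 596t, n = -131285 - 2643t for integer t.
m ≥ 0: smallest is 29605 mod 596 = 401 (at t = -49), with n = -1778.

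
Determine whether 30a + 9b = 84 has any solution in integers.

yes

gcd(30, 9) = 3.
3 divides 84, so integer solutions exist.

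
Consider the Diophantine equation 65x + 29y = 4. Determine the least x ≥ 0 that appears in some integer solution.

gcd(65, 29):
  65 = 2*29 + 7
  29 = 4*7 + 1
  7 = 7*1
so gcd(65, 29) = 1.
1 divides 4, so solutions exist.
Back-substitute for Bézout coefficients:
  1 = 29 - 4*7
  ... = 65*(-4) + 29*(9)
Scale by 4/1 = 4: (x₀, y₀) = (-16, 36).
General solution: x = -16 + 29t, y = 36 - 65t for integer t.
x ≥ 0: smallest is -16 mod 29 = 13 (at t = 1), with y = -29.

13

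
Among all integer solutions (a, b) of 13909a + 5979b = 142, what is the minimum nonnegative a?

gcd(13909, 5979):
  13909 = 2×5979 + 1951
  5979 = 3×1951 + 126
  1951 = 15×126 + 61
  126 = 2×61 + 4
  61 = 15×4 + 1
  4 = 4×1
so gcd(13909, 5979) = 1.
1 divides 142, so solutions exist.
Back-substitute for Bézout coefficients:
  1 = 61 - 15×4
  ... = 13909×(1471) + 5979×(-3422)
Scale by 142/1 = 142: (a₀, b₀) = (208882, -485924).
General solution: a = 208882 + 5979t, b = -485924 - 13909t for integer t.
a ≥ 0: smallest is 208882 mod 5979 = 5596 (at t = -34), with b = -13018.

5596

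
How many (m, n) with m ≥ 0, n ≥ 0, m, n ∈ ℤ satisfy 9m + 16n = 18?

gcd(16, 9):
  16 = 1×9 + 7
  9 = 1×7 + 2
  7 = 3×2 + 1
  2 = 2×1
so gcd(16, 9) = 1.
Back-substitute for Bézout coefficients:
  1 = 7 - 3×2
  ... = 9×(-7) + 16×(4)
Scale by 18: one solution is (-126, 72). Reduce m mod 16: (2, 0).
General: m = 2 + 16t, n = 0 - 9t.
m ≥ 0 ⇒ t ≥ 0; n ≥ 0 ⇒ t ≤ 0. So t ∈ [0, 0]: 1 solution.

1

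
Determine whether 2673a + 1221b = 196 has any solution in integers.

no

gcd(2673, 1221) = 33  (2673 = 2·1221 + 231, 1221 = 5·231 + 66, 231 = 3·66 + 33, 66 = 2·33).
33 does not divide 196 (remainder 31), so no integer solutions.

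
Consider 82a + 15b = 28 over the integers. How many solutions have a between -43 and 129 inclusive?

12

gcd(82, 15):
  82 = 5·15 + 7
  15 = 2·7 + 1
  7 = 7·1
so gcd(82, 15) = 1.
Back-substitute for Bézout coefficients:
  1 = 15 - 2·7
  ... = 82·(-2) + 15·(11)
Scale by 28: particular solution (-56, 308); reduce a mod 15: (4, -20).
General solution: a = 4 + 15t, b = -20 - 82t for integer t.
-43 ≤ 4 + 15t ≤ 129 gives t ∈ [-3, 8], which is 12 values.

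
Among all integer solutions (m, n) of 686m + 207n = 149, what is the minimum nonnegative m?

gcd(686, 207):
  686 = 3*207 + 65
  207 = 3*65 + 12
  65 = 5*12 + 5
  12 = 2*5 + 2
  5 = 2*2 + 1
  2 = 2*1
so gcd(686, 207) = 1.
1 divides 149, so solutions exist.
Back-substitute for Bézout coefficients:
  1 = 5 - 2*2
  ... = 686*(86) + 207*(-285)
Scale by 149/1 = 149: (m₀, n₀) = (12814, -42465).
General solution: m = 12814 + 207t, n = -42465 - 686t for integer t.
m ≥ 0: smallest is 12814 mod 207 = 187 (at t = -61), with n = -619.

187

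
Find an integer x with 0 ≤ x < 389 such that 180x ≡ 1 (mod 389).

67

gcd(389, 180) = 1  (389 = 2·180 + 29, 180 = 6·29 + 6, 29 = 4·6 + 5, 6 = 1·5 + 1, 5 = 5·1).
Back-substituting, 180·(67) + 389·(-31) = 1.
So 180·67 ≡ 1 (mod 389), and 67 mod 389 = 67.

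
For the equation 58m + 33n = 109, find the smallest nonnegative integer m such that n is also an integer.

7

gcd(58, 33) = 1  (58 = 1×33 + 25, 33 = 1×25 + 8, 25 = 3×8 + 1, 8 = 8×1).
1 divides 109, so solutions exist.
Back-substituting, 58×(4) + 33×(-7) = 1.
Scale by 109/1 = 109: (m₀, n₀) = (436, -763).
General solution: m = 436 + 33t, n = -763 - 58t for integer t.
m ≥ 0: smallest is 436 mod 33 = 7 (at t = -13), with n = -9.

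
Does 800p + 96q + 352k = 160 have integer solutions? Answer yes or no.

gcd(800, 96) = 32.
gcd(32, 352) = 32.
32 divides 160, so integer solutions exist.

yes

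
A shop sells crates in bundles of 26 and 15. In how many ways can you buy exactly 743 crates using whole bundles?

2

Need nonnegative integers with 26j + 15k = 743.
gcd(26, 15) = 1, and 26·(-4) + 15·(7) = 1.
So (j₀, k₀) = (-2972, 5201); general j = -2972 + 15t, k = 5201 - 26t.
j ≥ 0 ⇒ t ≥ 199; k ≥ 0 ⇒ t ≤ 200. That's 2 values of t.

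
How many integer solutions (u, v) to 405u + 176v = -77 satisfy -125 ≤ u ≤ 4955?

gcd(405, 176) = 1  (405 = 2·176 + 53, 176 = 3·53 + 17, 53 = 3·17 + 2, 17 = 8·2 + 1, 2 = 2·1).
Back-substituting, 405·(-83) + 176·(191) = 1.
Scale by -77: particular solution (6391, -14707); reduce u mod 176: (55, -127).
General solution: u = 55 + 176t, v = -127 - 405t for integer t.
-125 ≤ 55 + 176t ≤ 4955 gives t ∈ [-1, 27], which is 29 values.

29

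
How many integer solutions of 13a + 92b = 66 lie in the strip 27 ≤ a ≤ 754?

gcd(92, 13) = 1  (92 = 7×13 + 1, 13 = 13×1).
Back-substituting, 13×(-7) + 92×(1) = 1.
Scale by 66: particular solution (-462, 66); reduce a mod 92: (90, -12).
General solution: a = 90 + 92t, b = -12 - 13t for integer t.
27 ≤ 90 + 92t ≤ 754 gives t ∈ [0, 7], which is 8 values.

8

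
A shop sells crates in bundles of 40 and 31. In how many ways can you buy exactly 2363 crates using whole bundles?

2

Need nonnegative integers with 40j + 31k = 2363.
gcd(40, 31) = 1, and 40·(7) + 31·(-9) = 1.
So (j₀, k₀) = (16541, -21267); general j = 16541 + 31t, k = -21267 - 40t.
j ≥ 0 ⇒ t ≥ -533; k ≥ 0 ⇒ t ≤ -532. That's 2 values of t.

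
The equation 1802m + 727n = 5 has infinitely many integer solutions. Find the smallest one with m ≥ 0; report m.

gcd(1802, 727) = 1.
1 divides 5, so solutions exist.
By Bézout, 1802·(211) + 727·(-523) = 1.
Scale by 5/1 = 5: (m₀, n₀) = (1055, -2615).
General solution: m = 1055 + 727t, n = -2615 - 1802t for integer t.
m ≥ 0: smallest is 1055 mod 727 = 328 (at t = -1), with n = -813.

328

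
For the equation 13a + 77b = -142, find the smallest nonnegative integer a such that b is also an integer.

gcd(77, 13) = 1  (77 = 5*13 + 12, 13 = 1*12 + 1, 12 = 12*1).
1 divides -142, so solutions exist.
Back-substituting, 13*(6) + 77*(-1) = 1.
Scale by -142/1 = -142: (a₀, b₀) = (-852, 142).
General solution: a = -852 + 77t, b = 142 - 13t for integer t.
a ≥ 0: smallest is -852 mod 77 = 72 (at t = 12), with b = -14.

72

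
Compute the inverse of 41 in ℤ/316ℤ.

gcd(316, 41) = 1  (316 = 7*41 + 29, 41 = 1*29 + 12, 29 = 2*12 + 5, 12 = 2*5 + 2, 5 = 2*2 + 1, 2 = 2*1).
Back-substituting, 41*(-131) + 316*(17) = 1.
So 41*-131 ≡ 1 (mod 316), and -131 mod 316 = 185.

185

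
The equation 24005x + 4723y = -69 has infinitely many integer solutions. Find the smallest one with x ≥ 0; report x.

gcd(24005, 4723):
  24005 = 5*4723 + 390
  4723 = 12*390 + 43
  390 = 9*43 + 3
  43 = 14*3 + 1
  3 = 3*1
so gcd(24005, 4723) = 1.
1 divides -69, so solutions exist.
Back-substitute for Bézout coefficients:
  1 = 43 - 14*3
  ... = 24005*(-1538) + 4723*(7817)
Scale by -69/1 = -69: (x₀, y₀) = (106122, -539373).
General solution: x = 106122 + 4723t, y = -539373 - 24005t for integer t.
x ≥ 0: smallest is 106122 mod 4723 = 2216 (at t = -22), with y = -11263.

2216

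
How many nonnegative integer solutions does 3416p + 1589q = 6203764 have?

gcd(3416, 1589) = 7.
By Bézout, 3416·(-20) + 1589·(43) = 7.
One solution: (28, 3844).
General: p = 28 + 227t, q = 3844 - 488t.
p ≥ 0 ⇒ t ≥ 0; q ≥ 0 ⇒ t ≤ 7. So t ∈ [0, 7]: 8 solutions.

8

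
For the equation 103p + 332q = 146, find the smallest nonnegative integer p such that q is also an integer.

gcd(332, 103) = 1.
1 divides 146, so solutions exist.
By Bézout, 103*(-29) + 332*(9) = 1.
Scale by 146/1 = 146: (p₀, q₀) = (-4234, 1314).
General solution: p = -4234 + 332t, q = 1314 - 103t for integer t.
p ≥ 0: smallest is -4234 mod 332 = 82 (at t = 13), with q = -25.

82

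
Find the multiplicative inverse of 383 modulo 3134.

gcd(3134, 383) = 1  (3134 = 8*383 + 70, 383 = 5*70 + 33, 70 = 2*33 + 4, 33 = 8*4 + 1, 4 = 4*1).
Back-substituting, 383*(761) + 3134*(-93) = 1.
So 383*761 ≡ 1 (mod 3134), and 761 mod 3134 = 761.

761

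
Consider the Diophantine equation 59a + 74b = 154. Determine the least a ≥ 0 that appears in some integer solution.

gcd(74, 59) = 1.
1 divides 154, so solutions exist.
By Bézout, 59·(-5) + 74·(4) = 1.
Scale by 154/1 = 154: (a₀, b₀) = (-770, 616).
General solution: a = -770 + 74t, b = 616 - 59t for integer t.
a ≥ 0: smallest is -770 mod 74 = 44 (at t = 11), with b = -33.

44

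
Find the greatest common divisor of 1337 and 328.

gcd(1337, 328):
  1337 = 4*328 + 25
  328 = 13*25 + 3
  25 = 8*3 + 1
  3 = 3*1
so gcd(1337, 328) = 1.

1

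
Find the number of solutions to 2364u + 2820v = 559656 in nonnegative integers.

gcd(2820, 2364):
  2820 = 1*2364 + 456
  2364 = 5*456 + 84
  456 = 5*84 + 36
  84 = 2*36 + 12
  36 = 3*12
so gcd(2820, 2364) = 12.
Back-substitute for Bézout coefficients:
  12 = 84 - 2*36
  ... = 2364*(68) + 2820*(-57)
Scale by 46638: one solution is (3171384, -2658366). Reduce u mod 235: (59, 149).
General: u = 59 + 235t, v = 149 - 197t.
u ≥ 0 ⇒ t ≥ 0; v ≥ 0 ⇒ t ≤ 0. So t ∈ [0, 0]: 1 solution.

1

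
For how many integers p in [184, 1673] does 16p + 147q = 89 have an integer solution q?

gcd(147, 16) = 1  (147 = 9×16 + 3, 16 = 5×3 + 1, 3 = 3×1).
Back-substituting, 16×(46) + 147×(-5) = 1.
Scale by 89: particular solution (4094, -445); reduce p mod 147: (125, -13).
General solution: p = 125 + 147t, q = -13 - 16t for integer t.
184 ≤ 125 + 147t ≤ 1673 gives t ∈ [1, 10], which is 10 values.

10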